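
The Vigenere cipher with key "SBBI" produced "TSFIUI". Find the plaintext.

Step 1: Extend key: SBBISB
Step 2: Decrypt each letter (c - k) mod 26:
  T(19) - S(18) = (19-18) mod 26 = 1 = B
  S(18) - B(1) = (18-1) mod 26 = 17 = R
  F(5) - B(1) = (5-1) mod 26 = 4 = E
  I(8) - I(8) = (8-8) mod 26 = 0 = A
  U(20) - S(18) = (20-18) mod 26 = 2 = C
  I(8) - B(1) = (8-1) mod 26 = 7 = H
Plaintext: BREACH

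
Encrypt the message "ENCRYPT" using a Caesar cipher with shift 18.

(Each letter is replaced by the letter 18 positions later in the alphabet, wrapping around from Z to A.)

Step 1: For each letter, shift forward by 18 positions (mod 26).
  E (position 4) -> position (4+18) mod 26 = 22 -> W
  N (position 13) -> position (13+18) mod 26 = 5 -> F
  C (position 2) -> position (2+18) mod 26 = 20 -> U
  R (position 17) -> position (17+18) mod 26 = 9 -> J
  Y (position 24) -> position (24+18) mod 26 = 16 -> Q
  P (position 15) -> position (15+18) mod 26 = 7 -> H
  T (position 19) -> position (19+18) mod 26 = 11 -> L
Result: WFUJQHL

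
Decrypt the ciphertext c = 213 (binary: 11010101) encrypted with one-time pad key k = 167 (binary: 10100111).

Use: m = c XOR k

Step 1: XOR ciphertext with key:
  Ciphertext: 11010101
  Key:        10100111
  XOR:        01110010
Step 2: Plaintext = 01110010 = 114 in decimal.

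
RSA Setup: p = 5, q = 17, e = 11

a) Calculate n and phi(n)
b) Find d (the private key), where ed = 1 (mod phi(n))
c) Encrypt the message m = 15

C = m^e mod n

Step 1: n = 5 * 17 = 85.
Step 2: phi(n) = (5-1)(17-1) = 4 * 16 = 64.
Step 3: Find d = 11^(-1) mod 64 = 35.
  Verify: 11 * 35 = 385 = 1 (mod 64).
Step 4: C = 15^11 mod 85 = 60.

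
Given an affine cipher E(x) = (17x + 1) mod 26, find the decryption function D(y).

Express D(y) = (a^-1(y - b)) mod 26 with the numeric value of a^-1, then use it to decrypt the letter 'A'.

Step 1: Find a^-1, the modular inverse of 17 mod 26.
Step 2: We need 17 * a^-1 = 1 (mod 26).
Step 3: 17 * 23 = 391 = 15 * 26 + 1, so a^-1 = 23.
Step 4: D(y) = 23(y - 1) mod 26.
Step 5: Apply to 'A' (y = 0): D(0) = 23 * (0 - 1) mod 26 = 23 * -1 mod 26 = 3 -> 'D'.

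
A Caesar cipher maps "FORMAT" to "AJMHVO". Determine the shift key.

Step 1: Compare first letters: F (position 5) -> A (position 0).
Step 2: Shift = (0 - 5) mod 26 = 21.
The shift value is 21.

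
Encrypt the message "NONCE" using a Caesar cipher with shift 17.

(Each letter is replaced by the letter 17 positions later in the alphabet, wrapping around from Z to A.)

Step 1: For each letter, shift forward by 17 positions (mod 26).
  N (position 13) -> position (13+17) mod 26 = 4 -> E
  O (position 14) -> position (14+17) mod 26 = 5 -> F
  N (position 13) -> position (13+17) mod 26 = 4 -> E
  C (position 2) -> position (2+17) mod 26 = 19 -> T
  E (position 4) -> position (4+17) mod 26 = 21 -> V
Result: EFETV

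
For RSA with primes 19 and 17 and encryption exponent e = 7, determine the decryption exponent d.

Step 1: n = 19 * 17 = 323.
Step 2: phi(n) = 18 * 16 = 288.
Step 3: Find d such that 7 * d = 1 (mod 288).
Step 4: d = 7^(-1) mod 288 = 247.
Verification: 7 * 247 = 1729 = 6 * 288 + 1.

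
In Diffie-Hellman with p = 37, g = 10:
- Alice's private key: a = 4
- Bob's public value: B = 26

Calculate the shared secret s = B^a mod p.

Step 1: s = B^a mod p = 26^4 mod 37.
  26^1 mod 37 = 26
  26^2 mod 37 = (26 * 26) mod 37 = 10
  26^3 mod 37 = (10 * 26) mod 37 = 1
  26^4 mod 37 = (1 * 26) mod 37 = 26
Result: shared secret = 26.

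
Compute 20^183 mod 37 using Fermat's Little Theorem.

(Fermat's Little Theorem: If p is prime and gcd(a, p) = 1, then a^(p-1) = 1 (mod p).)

Step 1: Since 37 is prime, by Fermat's Little Theorem: 20^36 = 1 (mod 37).
Step 2: Reduce exponent: 183 mod 36 = 3.
Step 3: So 20^183 = 20^3 (mod 37).
Step 4: 20^3 mod 37 = 8.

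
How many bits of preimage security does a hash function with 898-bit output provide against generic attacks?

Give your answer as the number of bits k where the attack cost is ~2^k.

Step 1: The hash has a 898-bit output.
Step 2: Preimage resistance means: given a digest h(x), it should be infeasible to find any input that hashes to it.
With a 898-bit output there are 2^898 possible digests, so a generic brute-force preimage search costs about 2^898 evaluations.
Step 3: Security level = 898 bits.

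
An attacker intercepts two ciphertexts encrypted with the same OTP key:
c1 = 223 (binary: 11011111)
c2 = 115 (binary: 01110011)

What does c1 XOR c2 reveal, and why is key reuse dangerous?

Step 1: c1 XOR c2 = (m1 XOR k) XOR (m2 XOR k).
Step 2: By XOR associativity/commutativity: = m1 XOR m2 XOR k XOR k = m1 XOR m2.
Step 3: 11011111 XOR 01110011 = 10101100 = 172.
Step 4: The key cancels out! An attacker learns m1 XOR m2 = 172, revealing the relationship between plaintexts.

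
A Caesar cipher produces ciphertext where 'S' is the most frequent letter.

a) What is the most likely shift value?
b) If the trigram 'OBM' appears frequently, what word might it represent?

Step 1: In English, 'E' is the most frequent letter (12.7%).
Step 2: The most frequent ciphertext letter is 'S' (position 18).
Step 3: Shift = (18 - 4) mod 26 = 14.
Step 4: Decrypt 'OBM' by shifting back 14:
  O -> A
  B -> N
  M -> Y
Step 5: 'OBM' decrypts to 'ANY'.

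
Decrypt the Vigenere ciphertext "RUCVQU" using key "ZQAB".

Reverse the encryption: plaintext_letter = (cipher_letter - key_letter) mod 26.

Step 1: Extend key: ZQABZQ
Step 2: Decrypt each letter (c - k) mod 26:
  R(17) - Z(25) = (17-25) mod 26 = 18 = S
  U(20) - Q(16) = (20-16) mod 26 = 4 = E
  C(2) - A(0) = (2-0) mod 26 = 2 = C
  V(21) - B(1) = (21-1) mod 26 = 20 = U
  Q(16) - Z(25) = (16-25) mod 26 = 17 = R
  U(20) - Q(16) = (20-16) mod 26 = 4 = E
Plaintext: SECURE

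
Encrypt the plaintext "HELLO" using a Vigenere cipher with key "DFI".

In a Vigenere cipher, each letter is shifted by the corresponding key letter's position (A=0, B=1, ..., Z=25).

Step 1: Repeat key to match plaintext length:
  Plaintext: HELLO
  Key:       DFIDF
Step 2: Encrypt each letter:
  H(7) + D(3) = (7+3) mod 26 = 10 = K
  E(4) + F(5) = (4+5) mod 26 = 9 = J
  L(11) + I(8) = (11+8) mod 26 = 19 = T
  L(11) + D(3) = (11+3) mod 26 = 14 = O
  O(14) + F(5) = (14+5) mod 26 = 19 = T
Ciphertext: KJTOT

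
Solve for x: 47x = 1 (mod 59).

Step 1: We need x such that 47 * x = 1 (mod 59).
Step 2: Using the extended Euclidean algorithm or trial:
  47 * 54 = 2538 = 43 * 59 + 1.
Step 3: Since 2538 mod 59 = 1, the inverse is x = 54.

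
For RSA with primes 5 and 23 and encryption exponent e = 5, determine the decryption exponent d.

Step 1: n = 5 * 23 = 115.
Step 2: phi(n) = 4 * 22 = 88.
Step 3: Find d such that 5 * d = 1 (mod 88).
Step 4: d = 5^(-1) mod 88 = 53.
Verification: 5 * 53 = 265 = 3 * 88 + 1.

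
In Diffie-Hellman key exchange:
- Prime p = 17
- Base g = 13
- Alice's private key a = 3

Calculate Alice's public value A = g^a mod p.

Step 1: A = g^a mod p = 13^3 mod 17.
  13^1 mod 17 = 13
  13^2 mod 17 = (13 * 13) mod 17 = 16
  13^3 mod 17 = (16 * 13) mod 17 = 4
Result: A = 4.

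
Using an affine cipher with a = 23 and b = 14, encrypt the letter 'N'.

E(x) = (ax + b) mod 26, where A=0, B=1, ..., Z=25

Step 1: Convert 'N' to number: x = 13.
Step 2: E(13) = (23 * 13 + 14) mod 26 = 313 mod 26 = 1.
Step 3: Convert 1 back to letter: B.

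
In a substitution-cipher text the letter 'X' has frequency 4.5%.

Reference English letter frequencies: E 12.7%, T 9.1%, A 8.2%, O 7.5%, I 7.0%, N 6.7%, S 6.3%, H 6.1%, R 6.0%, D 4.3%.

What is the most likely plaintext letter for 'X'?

Step 1: The observed frequency is 4.5%.
Step 2: Compare with English frequencies:
  E: 12.7% (difference: 8.2%)
  T: 9.1% (difference: 4.6%)
  A: 8.2% (difference: 3.7%)
  O: 7.5% (difference: 3.0%)
  I: 7.0% (difference: 2.5%)
  N: 6.7% (difference: 2.2%)
  S: 6.3% (difference: 1.8%)
  H: 6.1% (difference: 1.6%)
  R: 6.0% (difference: 1.5%)
  D: 4.3% (difference: 0.2%) <-- closest
Step 3: 'X' most likely represents 'D' (frequency 4.3%).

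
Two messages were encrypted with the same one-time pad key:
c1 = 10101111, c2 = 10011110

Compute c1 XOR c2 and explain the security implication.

Step 1: c1 XOR c2 = (m1 XOR k) XOR (m2 XOR k).
Step 2: By XOR associativity/commutativity: = m1 XOR m2 XOR k XOR k = m1 XOR m2.
Step 3: 10101111 XOR 10011110 = 00110001 = 49.
Step 4: The key cancels out! An attacker learns m1 XOR m2 = 49, revealing the relationship between plaintexts.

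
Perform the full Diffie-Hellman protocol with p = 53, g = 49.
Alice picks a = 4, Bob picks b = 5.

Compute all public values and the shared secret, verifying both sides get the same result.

Step 1: A = g^a mod p = 49^4 mod 53 = 44.
Step 2: B = g^b mod p = 49^5 mod 53 = 36.
Step 3: Alice computes s = B^a mod p = 36^4 mod 53 = 46.
Step 4: Bob computes s = A^b mod p = 44^5 mod 53 = 46.
Both sides agree: shared secret = 46.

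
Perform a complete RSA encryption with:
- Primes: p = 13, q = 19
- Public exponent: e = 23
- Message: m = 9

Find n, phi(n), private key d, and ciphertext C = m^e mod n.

Step 1: n = 13 * 19 = 247.
Step 2: phi(n) = (13-1)(19-1) = 12 * 18 = 216.
Step 3: Find d = 23^(-1) mod 216 = 47.
  Verify: 23 * 47 = 1081 = 1 (mod 216).
Step 4: C = 9^23 mod 247 = 16.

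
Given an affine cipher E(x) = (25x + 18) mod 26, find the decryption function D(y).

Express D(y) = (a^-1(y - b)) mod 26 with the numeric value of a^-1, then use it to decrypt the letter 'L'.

Step 1: Find a^-1, the modular inverse of 25 mod 26.
Step 2: We need 25 * a^-1 = 1 (mod 26).
Step 3: 25 * 25 = 625 = 24 * 26 + 1, so a^-1 = 25.
Step 4: D(y) = 25(y - 18) mod 26.
Step 5: Apply to 'L' (y = 11): D(11) = 25 * (11 - 18) mod 26 = 25 * -7 mod 26 = 7 -> 'H'.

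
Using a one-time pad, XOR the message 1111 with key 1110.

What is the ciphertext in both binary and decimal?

Step 1: Write out the XOR operation bit by bit:
  Message: 1111
  Key:     1110
  XOR:     0001
Step 2: Convert to decimal: 0001 = 1.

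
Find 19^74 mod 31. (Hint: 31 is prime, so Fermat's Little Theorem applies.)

Step 1: Since 31 is prime, by Fermat's Little Theorem: 19^30 = 1 (mod 31).
Step 2: Reduce exponent: 74 mod 30 = 14.
Step 3: So 19^74 = 19^14 (mod 31).
Step 4: 19^14 mod 31 = 18.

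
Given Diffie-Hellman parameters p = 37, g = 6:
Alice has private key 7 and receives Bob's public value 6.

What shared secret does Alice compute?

Step 1: s = B^a mod p = 6^7 mod 37.
  6^1 mod 37 = 6
  6^2 mod 37 = (6 * 6) mod 37 = 36
  6^3 mod 37 = (36 * 6) mod 37 = 31
  6^4 mod 37 = (31 * 6) mod 37 = 1
  6^5 mod 37 = (1 * 6) mod 37 = 6
  6^6 mod 37 = (6 * 6) mod 37 = 36
  6^7 mod 37 = (36 * 6) mod 37 = 31
Result: shared secret = 31.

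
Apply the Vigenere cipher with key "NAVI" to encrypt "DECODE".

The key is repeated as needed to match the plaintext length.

Step 1: Repeat key to match plaintext length:
  Plaintext: DECODE
  Key:       NAVINA
Step 2: Encrypt each letter:
  D(3) + N(13) = (3+13) mod 26 = 16 = Q
  E(4) + A(0) = (4+0) mod 26 = 4 = E
  C(2) + V(21) = (2+21) mod 26 = 23 = X
  O(14) + I(8) = (14+8) mod 26 = 22 = W
  D(3) + N(13) = (3+13) mod 26 = 16 = Q
  E(4) + A(0) = (4+0) mod 26 = 4 = E
Ciphertext: QEXWQE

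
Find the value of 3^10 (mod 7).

Step 1: Compute 3^10 mod 7 step by step, reducing modulo 7 at each step.
  3^1 mod 7 = 3
  3^2 mod 7 = (3 * 3) mod 7 = 2
  3^3 mod 7 = (2 * 3) mod 7 = 6
  3^4 mod 7 = (6 * 3) mod 7 = 4
  3^5 mod 7 = (4 * 3) mod 7 = 5
  3^6 mod 7 = (5 * 3) mod 7 = 1
  3^7 mod 7 = (1 * 3) mod 7 = 3
  3^8 mod 7 = (3 * 3) mod 7 = 2
  3^9 mod 7 = (2 * 3) mod 7 = 6
  3^10 mod 7 = (6 * 3) mod 7 = 4
Step 2: Result = 4.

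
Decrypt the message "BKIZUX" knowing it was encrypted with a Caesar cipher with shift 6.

Step 1: Reverse the shift by subtracting 6 from each letter position.
  B (position 1) -> position (1-6) mod 26 = 21 -> V
  K (position 10) -> position (10-6) mod 26 = 4 -> E
  I (position 8) -> position (8-6) mod 26 = 2 -> C
  Z (position 25) -> position (25-6) mod 26 = 19 -> T
  U (position 20) -> position (20-6) mod 26 = 14 -> O
  X (position 23) -> position (23-6) mod 26 = 17 -> R
Decrypted message: VECTOR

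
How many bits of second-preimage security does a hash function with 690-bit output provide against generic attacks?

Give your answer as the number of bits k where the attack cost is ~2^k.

Step 1: The hash has a 690-bit output.
Step 2: Second-preimage resistance means: given a specific input x, it should be infeasible to find a different y with h(y) = h(x).
With a 690-bit output, a generic search for a second preimage costs about 2^690 evaluations (each trial matches the fixed target with probability 2^-690).
Step 3: Security level = 690 bits.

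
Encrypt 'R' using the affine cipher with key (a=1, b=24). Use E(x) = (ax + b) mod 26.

Step 1: Convert 'R' to number: x = 17.
Step 2: E(17) = (1 * 17 + 24) mod 26 = 41 mod 26 = 15.
Step 3: Convert 15 back to letter: P.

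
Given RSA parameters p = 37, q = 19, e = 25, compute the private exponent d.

Step 1: n = 37 * 19 = 703.
Step 2: phi(n) = 36 * 18 = 648.
Step 3: Find d such that 25 * d = 1 (mod 648).
Step 4: d = 25^(-1) mod 648 = 337.
Verification: 25 * 337 = 8425 = 13 * 648 + 1.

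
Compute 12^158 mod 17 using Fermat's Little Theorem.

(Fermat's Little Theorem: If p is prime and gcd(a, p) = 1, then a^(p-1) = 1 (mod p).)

Step 1: Since 17 is prime, by Fermat's Little Theorem: 12^16 = 1 (mod 17).
Step 2: Reduce exponent: 158 mod 16 = 14.
Step 3: So 12^158 = 12^14 (mod 17).
Step 4: 12^14 mod 17 = 15.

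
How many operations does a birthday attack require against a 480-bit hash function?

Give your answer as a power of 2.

Step 1: The birthday paradox gives collision probability ~50% after sqrt(2^n) = 2^(n/2) hashes.
Step 2: For 480-bit output: 2^(480/2) = 2^240.
Step 3: Approximately 2^240 hash computations needed.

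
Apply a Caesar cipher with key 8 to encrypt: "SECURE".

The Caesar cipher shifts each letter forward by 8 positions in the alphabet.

Step 1: For each letter, shift forward by 8 positions (mod 26).
  S (position 18) -> position (18+8) mod 26 = 0 -> A
  E (position 4) -> position (4+8) mod 26 = 12 -> M
  C (position 2) -> position (2+8) mod 26 = 10 -> K
  U (position 20) -> position (20+8) mod 26 = 2 -> C
  R (position 17) -> position (17+8) mod 26 = 25 -> Z
  E (position 4) -> position (4+8) mod 26 = 12 -> M
Result: AMKCZM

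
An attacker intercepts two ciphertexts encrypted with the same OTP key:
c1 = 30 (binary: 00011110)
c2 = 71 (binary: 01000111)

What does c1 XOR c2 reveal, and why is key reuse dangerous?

Step 1: c1 XOR c2 = (m1 XOR k) XOR (m2 XOR k).
Step 2: By XOR associativity/commutativity: = m1 XOR m2 XOR k XOR k = m1 XOR m2.
Step 3: 00011110 XOR 01000111 = 01011001 = 89.
Step 4: The key cancels out! An attacker learns m1 XOR m2 = 89, revealing the relationship between plaintexts.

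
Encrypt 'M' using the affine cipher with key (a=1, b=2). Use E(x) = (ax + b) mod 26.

Step 1: Convert 'M' to number: x = 12.
Step 2: E(12) = (1 * 12 + 2) mod 26 = 14 mod 26 = 14.
Step 3: Convert 14 back to letter: O.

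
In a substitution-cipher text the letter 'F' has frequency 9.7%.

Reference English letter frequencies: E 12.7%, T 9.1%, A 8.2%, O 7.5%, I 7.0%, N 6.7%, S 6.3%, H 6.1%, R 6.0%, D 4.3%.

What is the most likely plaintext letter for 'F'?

Step 1: The observed frequency is 9.7%.
Step 2: Compare with English frequencies:
  E: 12.7% (difference: 3.0%)
  T: 9.1% (difference: 0.6%) <-- closest
  A: 8.2% (difference: 1.5%)
  O: 7.5% (difference: 2.2%)
  I: 7.0% (difference: 2.7%)
  N: 6.7% (difference: 3.0%)
  S: 6.3% (difference: 3.4%)
  H: 6.1% (difference: 3.6%)
  R: 6.0% (difference: 3.7%)
  D: 4.3% (difference: 5.4%)
Step 3: 'F' most likely represents 'T' (frequency 9.1%).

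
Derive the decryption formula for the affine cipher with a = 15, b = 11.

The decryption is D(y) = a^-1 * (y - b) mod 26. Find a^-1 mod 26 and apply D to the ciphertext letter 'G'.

Step 1: Find a^-1, the modular inverse of 15 mod 26.
Step 2: We need 15 * a^-1 = 1 (mod 26).
Step 3: 15 * 7 = 105 = 4 * 26 + 1, so a^-1 = 7.
Step 4: D(y) = 7(y - 11) mod 26.
Step 5: Apply to 'G' (y = 6): D(6) = 7 * (6 - 11) mod 26 = 7 * -5 mod 26 = 17 -> 'R'.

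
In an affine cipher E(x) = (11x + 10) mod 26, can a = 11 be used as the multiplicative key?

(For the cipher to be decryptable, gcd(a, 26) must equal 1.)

Step 1: Compute gcd(11, 26).
Step 2: gcd(11, 26) = 1.
Since gcd = 1, 11 is coprime with 26, so it is a valid key.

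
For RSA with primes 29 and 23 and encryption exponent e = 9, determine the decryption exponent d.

Step 1: n = 29 * 23 = 667.
Step 2: phi(n) = 28 * 22 = 616.
Step 3: Find d such that 9 * d = 1 (mod 616).
Step 4: d = 9^(-1) mod 616 = 137.
Verification: 9 * 137 = 1233 = 2 * 616 + 1.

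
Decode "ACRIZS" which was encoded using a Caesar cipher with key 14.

Step 1: Reverse the shift by subtracting 14 from each letter position.
  A (position 0) -> position (0-14) mod 26 = 12 -> M
  C (position 2) -> position (2-14) mod 26 = 14 -> O
  R (position 17) -> position (17-14) mod 26 = 3 -> D
  I (position 8) -> position (8-14) mod 26 = 20 -> U
  Z (position 25) -> position (25-14) mod 26 = 11 -> L
  S (position 18) -> position (18-14) mod 26 = 4 -> E
Decrypted message: MODULE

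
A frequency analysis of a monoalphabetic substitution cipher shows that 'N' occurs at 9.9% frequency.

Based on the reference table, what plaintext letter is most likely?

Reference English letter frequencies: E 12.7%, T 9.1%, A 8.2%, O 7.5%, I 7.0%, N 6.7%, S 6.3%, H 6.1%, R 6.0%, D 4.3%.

Step 1: The observed frequency is 9.9%.
Step 2: Compare with English frequencies:
  E: 12.7% (difference: 2.8%)
  T: 9.1% (difference: 0.8%) <-- closest
  A: 8.2% (difference: 1.7%)
  O: 7.5% (difference: 2.4%)
  I: 7.0% (difference: 2.9%)
  N: 6.7% (difference: 3.2%)
  S: 6.3% (difference: 3.6%)
  H: 6.1% (difference: 3.8%)
  R: 6.0% (difference: 3.9%)
  D: 4.3% (difference: 5.6%)
Step 3: 'N' most likely represents 'T' (frequency 9.1%).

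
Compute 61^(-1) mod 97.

Step 1: We need x such that 61 * x = 1 (mod 97).
Step 2: Using the extended Euclidean algorithm or trial:
  61 * 35 = 2135 = 22 * 97 + 1.
Step 3: Since 2135 mod 97 = 1, the inverse is x = 35.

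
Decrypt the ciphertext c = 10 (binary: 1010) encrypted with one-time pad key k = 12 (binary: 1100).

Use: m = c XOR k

Step 1: XOR ciphertext with key:
  Ciphertext: 1010
  Key:        1100
  XOR:        0110
Step 2: Plaintext = 0110 = 6 in decimal.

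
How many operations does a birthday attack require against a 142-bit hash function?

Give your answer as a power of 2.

Step 1: The birthday paradox gives collision probability ~50% after sqrt(2^n) = 2^(n/2) hashes.
Step 2: For 142-bit output: 2^(142/2) = 2^71.
Step 3: Approximately 2^71 hash computations needed.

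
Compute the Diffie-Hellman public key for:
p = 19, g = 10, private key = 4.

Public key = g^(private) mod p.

Step 1: A = g^a mod p = 10^4 mod 19.
  10^1 mod 19 = 10
  10^2 mod 19 = (10 * 10) mod 19 = 5
  10^3 mod 19 = (5 * 10) mod 19 = 12
  10^4 mod 19 = (12 * 10) mod 19 = 6
Result: A = 6.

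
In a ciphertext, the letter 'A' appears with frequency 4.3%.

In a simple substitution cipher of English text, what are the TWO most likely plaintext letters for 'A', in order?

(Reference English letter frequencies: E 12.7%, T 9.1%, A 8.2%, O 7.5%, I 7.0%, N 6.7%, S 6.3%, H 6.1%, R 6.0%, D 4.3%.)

Step 1: Observed frequency of 'A' is 4.3%.
Step 2: Compute distances to each reference frequency and sort:
  D (4.3%): difference = 0.0% <-- BEST
  R (6.0%): difference = 1.7% <-- RUNNER-UP
  H (6.1%): difference = 1.8%
  S (6.3%): difference = 2.0%
  N (6.7%): difference = 2.4%
Step 3: Most likely is 'D' (4.3%, diff 0.0%); second most likely is 'R' (6.0%, diff 1.7%).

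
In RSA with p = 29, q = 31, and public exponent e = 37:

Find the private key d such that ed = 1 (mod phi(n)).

Step 1: n = 29 * 31 = 899.
Step 2: phi(n) = 28 * 30 = 840.
Step 3: Find d such that 37 * d = 1 (mod 840).
Step 4: d = 37^(-1) mod 840 = 613.
Verification: 37 * 613 = 22681 = 27 * 840 + 1.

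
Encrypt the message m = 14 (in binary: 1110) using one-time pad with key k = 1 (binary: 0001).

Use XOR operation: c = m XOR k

Step 1: Write out the XOR operation bit by bit:
  Message: 1110
  Key:     0001
  XOR:     1111
Step 2: Convert to decimal: 1111 = 15.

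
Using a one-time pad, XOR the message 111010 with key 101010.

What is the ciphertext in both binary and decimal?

Step 1: Write out the XOR operation bit by bit:
  Message: 111010
  Key:     101010
  XOR:     010000
Step 2: Convert to decimal: 010000 = 16.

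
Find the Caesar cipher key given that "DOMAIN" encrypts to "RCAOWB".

Step 1: Compare first letters: D (position 3) -> R (position 17).
Step 2: Shift = (17 - 3) mod 26 = 14.
The shift value is 14.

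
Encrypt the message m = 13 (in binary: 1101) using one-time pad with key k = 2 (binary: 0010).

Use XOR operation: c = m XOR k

Step 1: Write out the XOR operation bit by bit:
  Message: 1101
  Key:     0010
  XOR:     1111
Step 2: Convert to decimal: 1111 = 15.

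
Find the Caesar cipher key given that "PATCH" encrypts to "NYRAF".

Step 1: Compare first letters: P (position 15) -> N (position 13).
Step 2: Shift = (13 - 15) mod 26 = 24.
The shift value is 24.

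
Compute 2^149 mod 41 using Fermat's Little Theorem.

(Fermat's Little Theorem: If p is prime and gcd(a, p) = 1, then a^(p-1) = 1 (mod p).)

Step 1: Since 41 is prime, by Fermat's Little Theorem: 2^40 = 1 (mod 41).
Step 2: Reduce exponent: 149 mod 40 = 29.
Step 3: So 2^149 = 2^29 (mod 41).
Step 4: 2^29 mod 41 = 20.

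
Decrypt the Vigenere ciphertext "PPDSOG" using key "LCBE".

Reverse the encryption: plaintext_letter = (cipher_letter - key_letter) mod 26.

Step 1: Extend key: LCBELC
Step 2: Decrypt each letter (c - k) mod 26:
  P(15) - L(11) = (15-11) mod 26 = 4 = E
  P(15) - C(2) = (15-2) mod 26 = 13 = N
  D(3) - B(1) = (3-1) mod 26 = 2 = C
  S(18) - E(4) = (18-4) mod 26 = 14 = O
  O(14) - L(11) = (14-11) mod 26 = 3 = D
  G(6) - C(2) = (6-2) mod 26 = 4 = E
Plaintext: ENCODE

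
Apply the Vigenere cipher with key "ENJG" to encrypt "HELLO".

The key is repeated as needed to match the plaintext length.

Step 1: Repeat key to match plaintext length:
  Plaintext: HELLO
  Key:       ENJGE
Step 2: Encrypt each letter:
  H(7) + E(4) = (7+4) mod 26 = 11 = L
  E(4) + N(13) = (4+13) mod 26 = 17 = R
  L(11) + J(9) = (11+9) mod 26 = 20 = U
  L(11) + G(6) = (11+6) mod 26 = 17 = R
  O(14) + E(4) = (14+4) mod 26 = 18 = S
Ciphertext: LRURS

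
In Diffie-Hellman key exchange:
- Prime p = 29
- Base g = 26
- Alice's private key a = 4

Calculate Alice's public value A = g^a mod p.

Step 1: A = g^a mod p = 26^4 mod 29.
  26^1 mod 29 = 26
  26^2 mod 29 = (26 * 26) mod 29 = 9
  26^3 mod 29 = (9 * 26) mod 29 = 2
  26^4 mod 29 = (2 * 26) mod 29 = 23
Result: A = 23.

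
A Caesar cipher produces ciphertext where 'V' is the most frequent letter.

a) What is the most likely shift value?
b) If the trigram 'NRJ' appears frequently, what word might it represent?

Step 1: In English, 'E' is the most frequent letter (12.7%).
Step 2: The most frequent ciphertext letter is 'V' (position 21).
Step 3: Shift = (21 - 4) mod 26 = 17.
Step 4: Decrypt 'NRJ' by shifting back 17:
  N -> W
  R -> A
  J -> S
Step 5: 'NRJ' decrypts to 'WAS'.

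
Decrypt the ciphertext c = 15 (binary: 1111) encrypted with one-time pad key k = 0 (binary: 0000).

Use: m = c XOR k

Step 1: XOR ciphertext with key:
  Ciphertext: 1111
  Key:        0000
  XOR:        1111
Step 2: Plaintext = 1111 = 15 in decimal.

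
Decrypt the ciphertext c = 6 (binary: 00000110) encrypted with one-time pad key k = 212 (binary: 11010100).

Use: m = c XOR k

Step 1: XOR ciphertext with key:
  Ciphertext: 00000110
  Key:        11010100
  XOR:        11010010
Step 2: Plaintext = 11010010 = 210 in decimal.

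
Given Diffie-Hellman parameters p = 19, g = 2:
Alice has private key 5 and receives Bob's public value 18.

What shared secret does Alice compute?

Step 1: s = B^a mod p = 18^5 mod 19.
  18^1 mod 19 = 18
  18^2 mod 19 = (18 * 18) mod 19 = 1
  18^3 mod 19 = (1 * 18) mod 19 = 18
  18^4 mod 19 = (18 * 18) mod 19 = 1
  18^5 mod 19 = (1 * 18) mod 19 = 18
Result: shared secret = 18.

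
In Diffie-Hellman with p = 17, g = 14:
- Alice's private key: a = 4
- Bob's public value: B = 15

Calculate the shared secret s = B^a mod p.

Step 1: s = B^a mod p = 15^4 mod 17.
  15^1 mod 17 = 15
  15^2 mod 17 = (15 * 15) mod 17 = 4
  15^3 mod 17 = (4 * 15) mod 17 = 9
  15^4 mod 17 = (9 * 15) mod 17 = 16
Result: shared secret = 16.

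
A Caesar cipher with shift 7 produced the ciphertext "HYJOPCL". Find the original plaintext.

Step 1: Reverse the shift by subtracting 7 from each letter position.
  H (position 7) -> position (7-7) mod 26 = 0 -> A
  Y (position 24) -> position (24-7) mod 26 = 17 -> R
  J (position 9) -> position (9-7) mod 26 = 2 -> C
  O (position 14) -> position (14-7) mod 26 = 7 -> H
  P (position 15) -> position (15-7) mod 26 = 8 -> I
  C (position 2) -> position (2-7) mod 26 = 21 -> V
  L (position 11) -> position (11-7) mod 26 = 4 -> E
Decrypted message: ARCHIVE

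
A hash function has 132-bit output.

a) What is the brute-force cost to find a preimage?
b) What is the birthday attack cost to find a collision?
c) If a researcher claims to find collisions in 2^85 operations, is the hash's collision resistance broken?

Step 1: Preimage resistance requires brute-force of 2^132 operations.
Step 2: Collision resistance (birthday bound) = 2^(132/2) = 2^66.
Step 3: The claimed attack costs 2^85 operations.
Step 4: Since 2^85 >= 2^66, the claimed attack is no faster than the generic birthday attack, so this does not break collision resistance.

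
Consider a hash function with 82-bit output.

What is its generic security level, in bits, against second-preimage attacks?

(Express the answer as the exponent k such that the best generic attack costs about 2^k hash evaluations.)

Step 1: The hash has a 82-bit output.
Step 2: Second-preimage resistance means: given a specific input x, it should be infeasible to find a different y with h(y) = h(x).
With a 82-bit output, a generic search for a second preimage costs about 2^82 evaluations (each trial matches the fixed target with probability 2^-82).
Step 3: Security level = 82 bits.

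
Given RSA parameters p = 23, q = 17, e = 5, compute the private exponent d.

Step 1: n = 23 * 17 = 391.
Step 2: phi(n) = 22 * 16 = 352.
Step 3: Find d such that 5 * d = 1 (mod 352).
Step 4: d = 5^(-1) mod 352 = 141.
Verification: 5 * 141 = 705 = 2 * 352 + 1.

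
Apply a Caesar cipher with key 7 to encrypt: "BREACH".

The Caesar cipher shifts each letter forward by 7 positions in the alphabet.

Step 1: For each letter, shift forward by 7 positions (mod 26).
  B (position 1) -> position (1+7) mod 26 = 8 -> I
  R (position 17) -> position (17+7) mod 26 = 24 -> Y
  E (position 4) -> position (4+7) mod 26 = 11 -> L
  A (position 0) -> position (0+7) mod 26 = 7 -> H
  C (position 2) -> position (2+7) mod 26 = 9 -> J
  H (position 7) -> position (7+7) mod 26 = 14 -> O
Result: IYLHJO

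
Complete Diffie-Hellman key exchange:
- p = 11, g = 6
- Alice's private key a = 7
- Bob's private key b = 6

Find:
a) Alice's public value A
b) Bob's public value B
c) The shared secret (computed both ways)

Step 1: A = g^a mod p = 6^7 mod 11 = 8.
Step 2: B = g^b mod p = 6^6 mod 11 = 5.
Step 3: Alice computes s = B^a mod p = 5^7 mod 11 = 3.
Step 4: Bob computes s = A^b mod p = 8^6 mod 11 = 3.
Both sides agree: shared secret = 3.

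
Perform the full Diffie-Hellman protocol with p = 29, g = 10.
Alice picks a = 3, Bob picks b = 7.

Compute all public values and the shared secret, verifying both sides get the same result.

Step 1: A = g^a mod p = 10^3 mod 29 = 14.
Step 2: B = g^b mod p = 10^7 mod 29 = 17.
Step 3: Alice computes s = B^a mod p = 17^3 mod 29 = 12.
Step 4: Bob computes s = A^b mod p = 14^7 mod 29 = 12.
Both sides agree: shared secret = 12.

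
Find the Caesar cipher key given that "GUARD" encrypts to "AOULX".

Step 1: Compare first letters: G (position 6) -> A (position 0).
Step 2: Shift = (0 - 6) mod 26 = 20.
The shift value is 20.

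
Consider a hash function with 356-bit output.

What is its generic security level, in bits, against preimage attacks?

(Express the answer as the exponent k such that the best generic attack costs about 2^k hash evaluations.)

Step 1: The hash has a 356-bit output.
Step 2: Preimage resistance means: given a digest h(x), it should be infeasible to find any input that hashes to it.
With a 356-bit output there are 2^356 possible digests, so a generic brute-force preimage search costs about 2^356 evaluations.
Step 3: Security level = 356 bits.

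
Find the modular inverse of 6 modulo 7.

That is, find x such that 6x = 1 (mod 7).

Step 1: We need x such that 6 * x = 1 (mod 7).
Step 2: Using the extended Euclidean algorithm or trial:
  6 * 6 = 36 = 5 * 7 + 1.
Step 3: Since 36 mod 7 = 1, the inverse is x = 6.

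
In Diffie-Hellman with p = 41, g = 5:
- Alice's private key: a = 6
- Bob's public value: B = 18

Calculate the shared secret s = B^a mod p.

Step 1: s = B^a mod p = 18^6 mod 41.
  18^1 mod 41 = 18
  18^2 mod 41 = (18 * 18) mod 41 = 37
  18^3 mod 41 = (37 * 18) mod 41 = 10
  18^4 mod 41 = (10 * 18) mod 41 = 16
  18^5 mod 41 = (16 * 18) mod 41 = 1
  18^6 mod 41 = (1 * 18) mod 41 = 18
Result: shared secret = 18.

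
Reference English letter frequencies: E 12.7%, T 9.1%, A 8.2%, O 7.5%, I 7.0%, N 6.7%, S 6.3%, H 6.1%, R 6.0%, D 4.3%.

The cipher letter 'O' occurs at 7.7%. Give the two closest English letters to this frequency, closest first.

Step 1: Observed frequency of 'O' is 7.7%.
Step 2: Compute distances to each reference frequency and sort:
  O (7.5%): difference = 0.2% <-- BEST
  A (8.2%): difference = 0.5% <-- RUNNER-UP
  I (7.0%): difference = 0.7%
  N (6.7%): difference = 1.0%
  T (9.1%): difference = 1.4%
Step 3: Most likely is 'O' (7.5%, diff 0.2%); second most likely is 'A' (8.2%, diff 0.5%).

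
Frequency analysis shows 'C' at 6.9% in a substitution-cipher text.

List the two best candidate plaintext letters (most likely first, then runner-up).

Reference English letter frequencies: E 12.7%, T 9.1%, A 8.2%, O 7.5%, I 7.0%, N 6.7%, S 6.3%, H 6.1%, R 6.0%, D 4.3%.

Step 1: Observed frequency of 'C' is 6.9%.
Step 2: Compute distances to each reference frequency and sort:
  I (7.0%): difference = 0.1% <-- BEST
  N (6.7%): difference = 0.2% <-- RUNNER-UP
  O (7.5%): difference = 0.6%
  S (6.3%): difference = 0.6%
  H (6.1%): difference = 0.8%
Step 3: Most likely is 'I' (7.0%, diff 0.1%); second most likely is 'N' (6.7%, diff 0.2%).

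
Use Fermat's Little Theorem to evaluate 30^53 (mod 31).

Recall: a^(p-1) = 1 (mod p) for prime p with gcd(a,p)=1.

Step 1: Since 31 is prime, by Fermat's Little Theorem: 30^30 = 1 (mod 31).
Step 2: Reduce exponent: 53 mod 30 = 23.
Step 3: So 30^53 = 30^23 (mod 31).
Step 4: 30^23 mod 31 = 30.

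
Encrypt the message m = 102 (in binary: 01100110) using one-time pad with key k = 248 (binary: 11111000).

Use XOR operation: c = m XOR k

Step 1: Write out the XOR operation bit by bit:
  Message: 01100110
  Key:     11111000
  XOR:     10011110
Step 2: Convert to decimal: 10011110 = 158.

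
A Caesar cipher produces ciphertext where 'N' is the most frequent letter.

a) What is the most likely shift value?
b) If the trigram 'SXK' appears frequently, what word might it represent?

Step 1: In English, 'E' is the most frequent letter (12.7%).
Step 2: The most frequent ciphertext letter is 'N' (position 13).
Step 3: Shift = (13 - 4) mod 26 = 9.
Step 4: Decrypt 'SXK' by shifting back 9:
  S -> J
  X -> O
  K -> B
Step 5: 'SXK' decrypts to 'JOB'.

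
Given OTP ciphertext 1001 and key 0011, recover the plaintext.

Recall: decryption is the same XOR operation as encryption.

Step 1: XOR ciphertext with key:
  Ciphertext: 1001
  Key:        0011
  XOR:        1010
Step 2: Plaintext = 1010 = 10 in decimal.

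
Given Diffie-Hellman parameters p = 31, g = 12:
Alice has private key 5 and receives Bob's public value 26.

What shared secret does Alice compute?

Step 1: s = B^a mod p = 26^5 mod 31.
  26^1 mod 31 = 26
  26^2 mod 31 = (26 * 26) mod 31 = 25
  26^3 mod 31 = (25 * 26) mod 31 = 30
  26^4 mod 31 = (30 * 26) mod 31 = 5
  26^5 mod 31 = (5 * 26) mod 31 = 6
Result: shared secret = 6.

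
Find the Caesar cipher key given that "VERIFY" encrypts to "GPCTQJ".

Step 1: Compare first letters: V (position 21) -> G (position 6).
Step 2: Shift = (6 - 21) mod 26 = 11.
The shift value is 11.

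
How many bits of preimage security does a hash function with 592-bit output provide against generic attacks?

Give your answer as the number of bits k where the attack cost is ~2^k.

Step 1: The hash has a 592-bit output.
Step 2: Preimage resistance means: given a digest h(x), it should be infeasible to find any input that hashes to it.
With a 592-bit output there are 2^592 possible digests, so a generic brute-force preimage search costs about 2^592 evaluations.
Step 3: Security level = 592 bits.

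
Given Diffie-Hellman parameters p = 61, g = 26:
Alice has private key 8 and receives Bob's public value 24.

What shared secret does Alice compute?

Step 1: s = B^a mod p = 24^8 mod 61.
  24^1 mod 61 = 24
  24^2 mod 61 = (24 * 24) mod 61 = 27
  24^3 mod 61 = (27 * 24) mod 61 = 38
  24^4 mod 61 = (38 * 24) mod 61 = 58
  24^5 mod 61 = (58 * 24) mod 61 = 50
  24^6 mod 61 = (50 * 24) mod 61 = 41
  24^7 mod 61 = (41 * 24) mod 61 = 8
  24^8 mod 61 = (8 * 24) mod 61 = 9
Result: shared secret = 9.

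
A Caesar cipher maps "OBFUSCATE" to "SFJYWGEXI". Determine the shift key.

Step 1: Compare first letters: O (position 14) -> S (position 18).
Step 2: Shift = (18 - 14) mod 26 = 4.
The shift value is 4.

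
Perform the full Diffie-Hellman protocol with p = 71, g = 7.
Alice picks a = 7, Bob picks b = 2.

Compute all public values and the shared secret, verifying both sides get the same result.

Step 1: A = g^a mod p = 7^7 mod 71 = 14.
Step 2: B = g^b mod p = 7^2 mod 71 = 49.
Step 3: Alice computes s = B^a mod p = 49^7 mod 71 = 54.
Step 4: Bob computes s = A^b mod p = 14^2 mod 71 = 54.
Both sides agree: shared secret = 54.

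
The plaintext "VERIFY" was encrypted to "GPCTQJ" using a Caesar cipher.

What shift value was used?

Step 1: Compare first letters: V (position 21) -> G (position 6).
Step 2: Shift = (6 - 21) mod 26 = 11.
The shift value is 11.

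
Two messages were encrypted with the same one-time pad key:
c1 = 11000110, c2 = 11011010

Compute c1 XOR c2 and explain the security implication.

Step 1: c1 XOR c2 = (m1 XOR k) XOR (m2 XOR k).
Step 2: By XOR associativity/commutativity: = m1 XOR m2 XOR k XOR k = m1 XOR m2.
Step 3: 11000110 XOR 11011010 = 00011100 = 28.
Step 4: The key cancels out! An attacker learns m1 XOR m2 = 28, revealing the relationship between plaintexts.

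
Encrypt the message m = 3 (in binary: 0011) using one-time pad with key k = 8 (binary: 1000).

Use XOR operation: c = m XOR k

Step 1: Write out the XOR operation bit by bit:
  Message: 0011
  Key:     1000
  XOR:     1011
Step 2: Convert to decimal: 1011 = 11.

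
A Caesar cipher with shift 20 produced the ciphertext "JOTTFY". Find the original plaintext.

Step 1: Reverse the shift by subtracting 20 from each letter position.
  J (position 9) -> position (9-20) mod 26 = 15 -> P
  O (position 14) -> position (14-20) mod 26 = 20 -> U
  T (position 19) -> position (19-20) mod 26 = 25 -> Z
  T (position 19) -> position (19-20) mod 26 = 25 -> Z
  F (position 5) -> position (5-20) mod 26 = 11 -> L
  Y (position 24) -> position (24-20) mod 26 = 4 -> E
Decrypted message: PUZZLE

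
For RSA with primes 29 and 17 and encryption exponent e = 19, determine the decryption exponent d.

Step 1: n = 29 * 17 = 493.
Step 2: phi(n) = 28 * 16 = 448.
Step 3: Find d such that 19 * d = 1 (mod 448).
Step 4: d = 19^(-1) mod 448 = 283.
Verification: 19 * 283 = 5377 = 12 * 448 + 1.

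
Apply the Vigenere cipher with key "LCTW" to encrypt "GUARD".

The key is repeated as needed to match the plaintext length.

Step 1: Repeat key to match plaintext length:
  Plaintext: GUARD
  Key:       LCTWL
Step 2: Encrypt each letter:
  G(6) + L(11) = (6+11) mod 26 = 17 = R
  U(20) + C(2) = (20+2) mod 26 = 22 = W
  A(0) + T(19) = (0+19) mod 26 = 19 = T
  R(17) + W(22) = (17+22) mod 26 = 13 = N
  D(3) + L(11) = (3+11) mod 26 = 14 = O
Ciphertext: RWTNO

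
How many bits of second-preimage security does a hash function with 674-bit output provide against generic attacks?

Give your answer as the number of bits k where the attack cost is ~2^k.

Step 1: The hash has a 674-bit output.
Step 2: Second-preimage resistance means: given a specific input x, it should be infeasible to find a different y with h(y) = h(x).
With a 674-bit output, a generic search for a second preimage costs about 2^674 evaluations (each trial matches the fixed target with probability 2^-674).
Step 3: Security level = 674 bits.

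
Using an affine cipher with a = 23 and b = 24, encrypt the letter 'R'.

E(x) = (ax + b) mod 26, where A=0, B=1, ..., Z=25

Step 1: Convert 'R' to number: x = 17.
Step 2: E(17) = (23 * 17 + 24) mod 26 = 415 mod 26 = 25.
Step 3: Convert 25 back to letter: Z.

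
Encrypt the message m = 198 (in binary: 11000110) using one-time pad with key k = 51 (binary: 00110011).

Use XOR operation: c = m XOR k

Step 1: Write out the XOR operation bit by bit:
  Message: 11000110
  Key:     00110011
  XOR:     11110101
Step 2: Convert to decimal: 11110101 = 245.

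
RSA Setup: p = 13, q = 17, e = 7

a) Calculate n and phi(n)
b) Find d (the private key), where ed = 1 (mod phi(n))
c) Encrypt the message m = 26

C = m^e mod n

Step 1: n = 13 * 17 = 221.
Step 2: phi(n) = (13-1)(17-1) = 12 * 16 = 192.
Step 3: Find d = 7^(-1) mod 192 = 55.
  Verify: 7 * 55 = 385 = 1 (mod 192).
Step 4: C = 26^7 mod 221 = 104.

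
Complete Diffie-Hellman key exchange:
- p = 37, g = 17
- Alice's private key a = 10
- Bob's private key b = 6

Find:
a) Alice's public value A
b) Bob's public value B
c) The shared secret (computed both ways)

Step 1: A = g^a mod p = 17^10 mod 37 = 28.
Step 2: B = g^b mod p = 17^6 mod 37 = 27.
Step 3: Alice computes s = B^a mod p = 27^10 mod 37 = 10.
Step 4: Bob computes s = A^b mod p = 28^6 mod 37 = 10.
Both sides agree: shared secret = 10.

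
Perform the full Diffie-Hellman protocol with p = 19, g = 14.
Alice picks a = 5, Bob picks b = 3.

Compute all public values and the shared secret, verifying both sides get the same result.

Step 1: A = g^a mod p = 14^5 mod 19 = 10.
Step 2: B = g^b mod p = 14^3 mod 19 = 8.
Step 3: Alice computes s = B^a mod p = 8^5 mod 19 = 12.
Step 4: Bob computes s = A^b mod p = 10^3 mod 19 = 12.
Both sides agree: shared secret = 12.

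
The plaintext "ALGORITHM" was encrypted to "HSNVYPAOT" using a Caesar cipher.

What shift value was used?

Step 1: Compare first letters: A (position 0) -> H (position 7).
Step 2: Shift = (7 - 0) mod 26 = 7.
The shift value is 7.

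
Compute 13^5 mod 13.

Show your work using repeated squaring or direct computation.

Step 1: Compute 13^5 mod 13 step by step, reducing modulo 13 at each step.
  13^1 mod 13 = 0
  13^2 mod 13 = (0 * 13) mod 13 = 0
  13^3 mod 13 = (0 * 13) mod 13 = 0
  13^4 mod 13 = (0 * 13) mod 13 = 0
  13^5 mod 13 = (0 * 13) mod 13 = 0
Step 2: Result = 0.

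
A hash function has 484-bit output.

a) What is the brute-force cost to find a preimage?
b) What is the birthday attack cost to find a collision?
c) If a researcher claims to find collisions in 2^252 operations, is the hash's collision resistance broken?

Step 1: Preimage resistance requires brute-force of 2^484 operations.
Step 2: Collision resistance (birthday bound) = 2^(484/2) = 2^242.
Step 3: The claimed attack costs 2^252 operations.
Step 4: Since 2^252 >= 2^242, the claimed attack is no faster than the generic birthday attack, so this does not break collision resistance.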